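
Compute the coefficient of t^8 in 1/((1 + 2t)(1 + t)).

Partial fractions give a closed form: a_n = (2)·(-2)^n + (-1)·(-1)^n.
At n = 8: a_8 = 511.

511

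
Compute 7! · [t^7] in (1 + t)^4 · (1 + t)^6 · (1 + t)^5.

32432400

The EGF product rule gives c_7 = Σ_{k_1+k_2+k_3=7} C(7; k_1,k_2,k_3) · ∏ g_i(k_i), where (1+t)^4 gives the falling factorial (4)_k; (1+t)^6 gives the falling factorial (6)_k; (1+t)^5 gives the falling factorial (5)_k.
g_1(k) for k = 0…7: 1, 4, 12, 24, 24, 0, 0, 0.
g_2(k) for k = 0…7: 1, 6, 30, 120, 360, 720, 720, 0.
g_3(k) for k = 0…7: 1, 5, 20, 60, 120, 120, 0, 0.
First combine the last two factors: h(k) = Σ_j C(k,j)·g_2(j)·g_3(k−j) for k = 0…7: 1, 11, 110, 990, 7920, 55440, 332640, 1663200.
c_7 = Σ_k C(7,k)·g_1(k)·h(7−k) = 1·1·1663200 + 7·4·332640 + 21·12·55440 + 35·24·7920 + 35·24·990 = 1663200 + 9313920 + 13970880 + 6652800 + 831600 = 32432400.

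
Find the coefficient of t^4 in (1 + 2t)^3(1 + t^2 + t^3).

(1 + 2t)^3 has coefficients 1,6,12,8 for degrees 0…3.
(1 + t^2 + t^3) has coefficients 1,0,1,1,0 for degrees 0…4.
[t^4] = 1·0 + 6·1 + 12·1 + 8·0 = 18.

18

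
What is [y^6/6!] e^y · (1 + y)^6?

The EGF product rule gives c_6 = Σ_{k_1+k_2=6} C(6; k_1,k_2) · ∏ g_i(k_i), where e^y gives (1)^k; (1+y)^6 gives the falling factorial (6)_k.
g_1(k) for k = 0…6: 1, 1, 1, 1, 1, 1, 1.
g_2(k) for k = 0…6: 1, 6, 30, 120, 360, 720, 720.
c_6 = Σ_k C(6,k)·g_1(k)·g_2(6−k) = 1·1·720 + 6·1·720 + 15·1·360 + 20·1·120 + 15·1·30 + 6·1·6 + 1·1·1 = 720 + 4320 + 5400 + 2400 + 450 + 36 + 1 = 13327.

13327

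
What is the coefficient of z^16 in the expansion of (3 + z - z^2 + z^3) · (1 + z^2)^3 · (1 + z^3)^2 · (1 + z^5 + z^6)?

(3 + z - z^2 + z^3) has coefficients 3,1,-1,1 for degrees 0…3.
(1 + z^2)^3 has coefficients 1,0,3,0,3,0,1,0,0,0,0,0,0,0,0,0,0 for degrees 0…16.
Multiplying by (1 + z^3)^2 gives running coefficients 1,0,3,2,3,6,2,6,3,2,3,0,1,0,0,0,0 for degrees 0…16.
Finally multiplying by (1 + z^5 + z^6), the product of all factors after the first has coefficients 1,0,3,2,3,7,3,9,8,7,12,8,9,9,5,5,3 for degrees 0…16.
[z^16] = 3·3 + 1·5 − 1·5 + 1·9 = 18.

18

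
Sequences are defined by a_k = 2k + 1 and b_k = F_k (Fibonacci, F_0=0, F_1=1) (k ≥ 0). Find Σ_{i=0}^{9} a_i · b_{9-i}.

This is [x^9] in the product of the two ordinary generating functions.
Σ = 1·34 + 3·21 + 5·13 + 7·8 + 9·5 + 11·3 + 13·2 + 15·1 + 17·1 + 19·0 = 354.

354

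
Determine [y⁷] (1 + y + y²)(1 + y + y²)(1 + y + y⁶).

2

(1 + y + y²) has coefficients 1,1,1 for degrees 0…2.
(1 + y + y²) has coefficients 1,1,1,0,0,0,0,0 for degrees 0…7.
Finally multiplying by (1 + y + y⁶), the product of all factors after the first has coefficients 1,2,2,1,0,0,1,1 for degrees 0…7.
[y⁷] = 1·1 + 1·1 + 1·0 = 2.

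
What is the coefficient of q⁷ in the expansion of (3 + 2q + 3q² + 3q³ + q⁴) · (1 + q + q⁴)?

3

(3 + 2q + 3q² + 3q³ + q⁴) has coefficients 3,2,3,3,1 for degrees 0…4.
(1 + q + q⁴) has coefficients 1,1,0,0,1,0,0,0 for degrees 0…7.
[q⁷] = 3·0 + 2·0 + 3·0 + 3·1 + 1·0 = 3.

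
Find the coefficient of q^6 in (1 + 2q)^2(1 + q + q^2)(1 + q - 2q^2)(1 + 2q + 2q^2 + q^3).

-37

(1 + 2q)^2 has coefficients 1,4,4 for degrees 0…2.
(1 + q + q^2) has coefficients 1,1,1,0,0,0,0 for degrees 0…6.
Multiplying by (1 + q - 2q^2) gives running coefficients 1,2,0,-1,-2,0,0 for degrees 0…6.
Finally multiplying by (1 + 2q + 2q^2 + q^3), the product of all factors after the first has coefficients 1,4,6,4,-2,-6,-5 for degrees 0…6.
[q^6] = 1·(-5) + 4·(-6) + 4·(-2) = -37.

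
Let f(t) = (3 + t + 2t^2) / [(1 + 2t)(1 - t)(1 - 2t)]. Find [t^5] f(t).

94

Partial fractions give a closed form: a_n = (1)·(-2)^n + (-2)·1^n + (4)·2^n.
At n = 5: a_5 = 94.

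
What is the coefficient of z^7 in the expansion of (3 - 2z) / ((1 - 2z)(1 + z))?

169

Partial fractions give a closed form: a_n = (4/3)·2^n + (5/3)·(-1)^n.
At n = 7: a_7 = 169.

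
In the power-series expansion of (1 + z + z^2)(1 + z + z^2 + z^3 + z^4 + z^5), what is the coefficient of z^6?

2

(1 + z + z^2) has coefficients 1,1,1 for degrees 0…2.
(1 + z + z^2 + z^3 + z^4 + z^5) has coefficients 1,1,1,1,1,1,0 for degrees 0…6.
[z^6] = 1·0 + 1·1 + 1·1 = 2.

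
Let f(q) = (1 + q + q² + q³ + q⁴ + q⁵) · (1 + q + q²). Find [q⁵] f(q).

(1 + q + q² + q³ + q⁴ + q⁵) has coefficients 1,1,1,1,1,1 for degrees 0…5.
(1 + q + q²) has coefficients 1,1,1,0,0,0 for degrees 0…5.
[q⁵] = 1·0 + 1·0 + 1·0 + 1·1 + 1·1 + 1·1 = 3.

3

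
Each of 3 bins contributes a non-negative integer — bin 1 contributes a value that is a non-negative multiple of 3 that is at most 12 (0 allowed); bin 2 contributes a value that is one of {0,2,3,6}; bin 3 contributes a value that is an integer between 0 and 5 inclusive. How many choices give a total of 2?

The generating function for the choices is (1 + q³ + q⁶ + q⁹ + q¹²)·(1 + q² + q³ + q⁶)·(1 + q + q² + q³ + q⁴ + q⁵); the count is [q²].
(1 + q³ + q⁶ + q⁹ + q¹²) has coefficients 1,0,0 for degrees 0…2.
(1 + q² + q³ + q⁶) has coefficients 1,0,1 for degrees 0…2.
Finally multiplying by (1 + q + q² + q³ + q⁴ + q⁵), the product of all factors after the first has coefficients 1,1,2 for degrees 0…2.
[q²] = 1·2 = 2.

2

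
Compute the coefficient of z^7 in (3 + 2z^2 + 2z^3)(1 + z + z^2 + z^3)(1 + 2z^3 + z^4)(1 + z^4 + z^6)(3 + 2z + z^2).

171

(3 + 2z^2 + 2z^3) has coefficients 3,0,2,2 for degrees 0…3.
(1 + z + z^2 + z^3) has coefficients 1,1,1,1,0,0,0,0 for degrees 0…7.
Multiplying by (1 + 2z^3 + z^4) gives running coefficients 1,1,1,3,3,3,3,1 for degrees 0…7.
Multiplying by (1 + z^4 + z^6) gives running coefficients 1,1,1,3,4,4,5,5 for degrees 0…7.
Finally multiplying by (3 + 2z + z^2), the product of all factors after the first has coefficients 3,5,6,12,19,23,27,29 for degrees 0…7.
[z^7] = 3·29 + 2·23 + 2·19 = 171.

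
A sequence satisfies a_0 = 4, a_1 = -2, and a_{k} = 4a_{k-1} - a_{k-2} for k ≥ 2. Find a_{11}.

The ordinary generating function has denominator 1 - 4q + q^2.
Iterating the recurrence: a_0,…,a_{11} = 4, -2, -12, -46, -172, -642, -2396, -8942, -33372, -124546, -464812, -1734702.

-1734702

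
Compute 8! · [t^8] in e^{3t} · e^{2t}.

390625

The EGF product rule gives c_8 = Σ_{k_1+k_2=8} C(8; k_1,k_2) · ∏ g_i(k_i), where e^{3t} gives (3)^k; e^{2t} gives (2)^k.
g_1(k) for k = 0…8: 1, 3, 9, 27, 81, 243, 729, 2187, 6561.
g_2(k) for k = 0…8: 1, 2, 4, 8, 16, 32, 64, 128, 256.
c_8 = Σ_k C(8,k)·g_1(k)·g_2(8−k) = 1·1·256 + 8·3·128 + 28·9·64 + 56·27·32 + 70·81·16 + 56·243·8 + 28·729·4 + 8·2187·2 + 1·6561·1 = 256 + 3072 + 16128 + 48384 + 90720 + 108864 + 81648 + 34992 + 6561 = 390625.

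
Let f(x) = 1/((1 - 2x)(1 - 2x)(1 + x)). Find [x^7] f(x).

711

The denominator gives the recurrence a_n = 3a_(n−1) − 4a_(n−3) for n ≥ 3; the numerator fixes a_0 = 1, a_1 = 3, a_2 = 9.
Iterating: 1, 3, 9, 23, 57, 135, 313, 711, so a_7 = 711.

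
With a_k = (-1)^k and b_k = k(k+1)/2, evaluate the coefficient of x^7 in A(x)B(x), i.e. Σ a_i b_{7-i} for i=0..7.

Write out a_i and b_{7-i} for i = 0,…,7 and sum the products.
Σ = 1·28 − 1·21 + 1·15 − 1·10 + 1·6 − 1·3 + 1·1 − 1·0 = 16.

16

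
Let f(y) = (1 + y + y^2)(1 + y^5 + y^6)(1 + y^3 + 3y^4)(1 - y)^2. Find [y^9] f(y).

3

(1 + y + y^2) has coefficients 1,1,1 for degrees 0…2.
(1 + y^5 + y^6) has coefficients 1,0,0,0,0,1,1,0,0,0 for degrees 0…9.
Multiplying by (1 + y^3 + 3y^4) gives running coefficients 1,0,0,1,3,1,1,0,1,4 for degrees 0…9.
Finally multiplying by (1 - y)^2, the product of all factors after the first has coefficients 1,-2,1,1,1,-4,2,-1,2,2 for degrees 0…9.
[y^9] = 1·2 + 1·2 + 1·(-1) = 3.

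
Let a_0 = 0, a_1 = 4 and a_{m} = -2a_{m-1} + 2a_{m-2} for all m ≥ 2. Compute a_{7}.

The ordinary generating function has denominator 1 + 2q - 2q^2.
Iterating the recurrence: a_0,…,a_{7} = 0, 4, -8, 24, -64, 176, -480, 1312.

1312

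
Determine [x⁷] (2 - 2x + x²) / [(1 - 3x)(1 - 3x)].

26244

The denominator gives the recurrence a_n = 6a_(n−1) − 9a_(n−2) for n ≥ 3; the numerator fixes a_0 = 2, a_1 = 10, a_2 = 43.
Iterating: 2, 10, 43, 168, 621, 2214, 7695, 26244, so a_7 = 26244.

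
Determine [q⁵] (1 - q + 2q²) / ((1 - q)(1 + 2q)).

-42

The denominator gives the recurrence a_n = −a_(n−1) + 2a_(n−2) for n ≥ 3; the numerator fixes a_0 = 1, a_1 = -2, a_2 = 6.
Iterating: 1, -2, 6, -10, 22, -42, so a_5 = -42.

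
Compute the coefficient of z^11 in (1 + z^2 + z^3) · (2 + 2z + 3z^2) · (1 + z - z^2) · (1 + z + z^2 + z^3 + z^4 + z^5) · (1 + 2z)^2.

3

(1 + z^2 + z^3) has coefficients 1,0,1,1 for degrees 0…3.
(2 + 2z + 3z^2) has coefficients 2,2,3,0,0,0,0,0,0,0,0,0 for degrees 0…11.
Multiplying by (1 + z - z^2) gives running coefficients 2,4,3,1,-3,0,0,0,0,0,0,0 for degrees 0…11.
Multiplying by (1 + z + z^2 + z^3 + z^4 + z^5) gives running coefficients 2,6,9,10,7,7,5,1,-2,-3,0,0 for degrees 0…11.
Finally multiplying by (1 + 2z)^2, the product of all factors after the first has coefficients 2,14,41,70,83,75,61,49,22,-7,-20,-12 for degrees 0…11.
[z^11] = 1·(-12) + 1·(-7) + 1·22 = 3.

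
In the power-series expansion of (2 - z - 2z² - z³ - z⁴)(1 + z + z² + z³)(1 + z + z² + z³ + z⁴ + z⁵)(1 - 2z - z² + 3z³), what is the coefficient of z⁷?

5

(2 - z - 2z² - z³ - z⁴) has coefficients 2,-1,-2,-1,-1 for degrees 0…4.
(1 + z + z² + z³) has coefficients 1,1,1,1,0,0,0,0 for degrees 0…7.
Multiplying by (1 + z + z² + z³ + z⁴ + z⁵) gives running coefficients 1,2,3,4,4,4,3,2 for degrees 0…7.
Finally multiplying by (1 - 2z - z² + 3z³), the product of all factors after the first has coefficients 1,0,-2,-1,-1,1,3,4 for degrees 0…7.
[z⁷] = 2·4 − 1·3 − 2·1 − 1·(-1) − 1·(-1) = 5.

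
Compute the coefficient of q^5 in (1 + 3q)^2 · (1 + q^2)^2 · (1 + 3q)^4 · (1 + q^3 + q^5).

(1 + 3q)^2 has coefficients 1,6,9 for degrees 0…2.
(1 + q^2)^2 has coefficients 1,0,2,0,1,0 for degrees 0…5.
Multiplying by (1 + 3q)^4 gives running coefficients 1,12,56,132,190,228 for degrees 0…5.
Finally multiplying by (1 + q^3 + q^5), the product of all factors after the first has coefficients 1,12,56,133,202,285 for degrees 0…5.
[q^5] = 1·285 + 6·202 + 9·133 = 2694.

2694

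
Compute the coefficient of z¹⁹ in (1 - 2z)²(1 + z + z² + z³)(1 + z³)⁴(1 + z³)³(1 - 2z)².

511

(1 - 2z)² has coefficients 1,-4,4 for degrees 0…2.
(1 + z + z² + z³) has coefficients 1,1,1,1,0,0,0,0,0,0,0,0,0,0,0,0,0,0,0,0 for degrees 0…19.
Multiplying by (1 + z³)⁴ gives running coefficients 1,1,1,5,4,4,10,6,6,10,4,4,5,1,1,1,0,0,0,0 for degrees 0…19.
Multiplying by (1 + z³)³ gives running coefficients 1,1,1,8,7,7,28,21,21,56,35,35,70,35,35,56,21,21,28,7 for degrees 0…19.
Finally multiplying by (1 - 2z)², the product of all factors after the first has coefficients 1,-3,1,8,-21,11,28,-63,49,56,-105,119,70,-105,175,56,-63,161,28,-21 for degrees 0…19.
[z¹⁹] = 1·(-21) − 4·28 + 4·161 = 511.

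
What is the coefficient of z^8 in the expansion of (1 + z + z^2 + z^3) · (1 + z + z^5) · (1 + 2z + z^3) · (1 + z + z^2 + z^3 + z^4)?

25

(1 + z + z^2 + z^3) has coefficients 1,1,1,1 for degrees 0…3.
(1 + z + z^5) has coefficients 1,1,0,0,0,1,0,0,0 for degrees 0…8.
Multiplying by (1 + 2z + z^3) gives running coefficients 1,3,2,1,1,1,2,0,1 for degrees 0…8.
Finally multiplying by (1 + z + z^2 + z^3 + z^4), the product of all factors after the first has coefficients 1,4,6,7,8,8,7,5,5 for degrees 0…8.
[z^8] = 1·5 + 1·5 + 1·7 + 1·8 = 25.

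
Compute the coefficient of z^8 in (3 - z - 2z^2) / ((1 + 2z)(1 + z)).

1534

The denominator gives the recurrence a_n = −3a_(n−1) − 2a_(n−2) for n ≥ 3; the numerator fixes a_0 = 3, a_1 = -10, a_2 = 22.
Iterating: 3, -10, 22, -46, 94, -190, 382, -766, 1534, so a_8 = 1534.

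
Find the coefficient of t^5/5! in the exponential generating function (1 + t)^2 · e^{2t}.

352

The EGF product rule gives c_5 = Σ_{k_1+k_2=5} C(5; k_1,k_2) · ∏ g_i(k_i), where (1+t)^2 gives the falling factorial (2)_k; e^{2t} gives (2)^k.
g_1(k) for k = 0…5: 1, 2, 2, 0, 0, 0.
g_2(k) for k = 0…5: 1, 2, 4, 8, 16, 32.
c_5 = Σ_k C(5,k)·g_1(k)·g_2(5−k) = 1·1·32 + 5·2·16 + 10·2·8 = 32 + 160 + 160 = 352.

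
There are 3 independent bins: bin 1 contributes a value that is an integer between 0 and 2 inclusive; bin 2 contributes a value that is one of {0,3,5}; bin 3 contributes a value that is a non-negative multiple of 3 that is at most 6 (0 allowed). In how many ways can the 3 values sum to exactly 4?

2

The generating function for the choices is (1 + z + z^2)·(1 + z^3 + z^5)·(1 + z^3 + z^6); the count is [z^4].
(1 + z + z^2) has coefficients 1,1,1 for degrees 0…2.
(1 + z^3 + z^5) has coefficients 1,0,0,1,0 for degrees 0…4.
Finally multiplying by (1 + z^3 + z^6), the product of all factors after the first has coefficients 1,0,0,2,0 for degrees 0…4.
[z^4] = 1·0 + 1·2 + 1·0 = 2.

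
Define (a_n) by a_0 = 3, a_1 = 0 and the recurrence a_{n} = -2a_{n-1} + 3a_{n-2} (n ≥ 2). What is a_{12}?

398583

The ordinary generating function has denominator 1 + 2z - 3z^2.
Iterating the recurrence: a_0,…,a_{12} = 3, 0, 9, -18, 63, -180, 549, -1638, 4923, -14760, 44289, -132858, 398583.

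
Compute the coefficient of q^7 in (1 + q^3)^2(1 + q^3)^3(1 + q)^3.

30

(1 + q^3)^2 has coefficients 1,0,0,2,0,0,1 for degrees 0…6.
(1 + q^3)^3 has coefficients 1,0,0,3,0,0,3,0 for degrees 0…7.
Finally multiplying by (1 + q)^3, the product of all factors after the first has coefficients 1,3,3,4,9,9,6,9 for degrees 0…7.
[q^7] = 1·9 + 2·9 + 1·3 = 30.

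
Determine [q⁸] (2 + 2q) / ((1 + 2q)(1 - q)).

The denominator gives the recurrence a_n = −a_(n−1) + 2a_(n−2) for n ≥ 3; the numerator fixes a_0 = 2, a_1 = 0, a_2 = 4.
Iterating: 2, 0, 4, -4, 12, -20, 44, -84, 172, so a_8 = 172.

172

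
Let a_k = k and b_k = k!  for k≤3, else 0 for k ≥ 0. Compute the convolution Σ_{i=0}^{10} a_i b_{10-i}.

77

The convolution is the t^10 coefficient of A(t)B(t).
Σ = 0·0 + 1·0 + 2·0 + 3·0 + 4·0 + 5·0 + 6·0 + 7·6 + 8·2 + 9·1 + 10·1 = 77.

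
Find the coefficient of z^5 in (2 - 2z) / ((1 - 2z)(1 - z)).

Partial fractions give a closed form: a_n = (2)·2^n.
At n = 5: a_5 = 64.

64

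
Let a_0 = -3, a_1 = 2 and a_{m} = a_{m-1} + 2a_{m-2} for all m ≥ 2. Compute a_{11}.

The ordinary generating function has denominator 1 - x - 2x^2.
Iterating the recurrence: a_0,…,a_{11} = -3, 2, -4, 0, -8, -8, -24, -40, -88, -168, -344, -680.

-680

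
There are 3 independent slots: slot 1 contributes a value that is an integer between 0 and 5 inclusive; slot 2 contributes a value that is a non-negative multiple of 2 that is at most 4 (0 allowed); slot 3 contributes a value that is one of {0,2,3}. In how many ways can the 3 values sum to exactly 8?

The generating function for the choices is (1 + x + x^2 + x^3 + x^4 + x^5)·(1 + x^2 + x^4)·(1 + x^2 + x^3); the count is [x^8].
(1 + x + x^2 + x^3 + x^4 + x^5) has coefficients 1,1,1,1,1,1 for degrees 0…5.
(1 + x^2 + x^4) has coefficients 1,0,1,0,1,0,0,0,0 for degrees 0…8.
Finally multiplying by (1 + x^2 + x^3), the product of all factors after the first has coefficients 1,0,2,1,2,1,1,1,0 for degrees 0…8.
[x^8] = 1·0 + 1·1 + 1·1 + 1·1 + 1·2 + 1·1 = 6.

6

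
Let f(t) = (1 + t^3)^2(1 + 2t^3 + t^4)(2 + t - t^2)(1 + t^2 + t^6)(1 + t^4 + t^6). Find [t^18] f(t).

(1 + t^3)^2 has coefficients 1,0,0,2,0,0,1 for degrees 0…6.
(1 + 2t^3 + t^4) has coefficients 1,0,0,2,1,0,0,0,0,0,0,0,0,0,0,0,0,0,0 for degrees 0…18.
Multiplying by (2 + t - t^2) gives running coefficients 2,1,-1,4,4,-1,-1,0,0,0,0,0,0,0,0,0,0,0,0 for degrees 0…18.
Multiplying by (1 + t^2 + t^6) gives running coefficients 2,1,1,5,3,3,5,0,-2,4,4,-1,-1,0,0,0,0,0,0 for degrees 0…18.
Finally multiplying by (1 + t^4 + t^6), the product of all factors after the first has coefficients 2,1,1,5,5,4,8,6,2,12,12,2,2,4,2,3,3,-1,-1 for degrees 0…18.
[t^18] = 1·(-1) + 2·3 + 1·2 = 7.

7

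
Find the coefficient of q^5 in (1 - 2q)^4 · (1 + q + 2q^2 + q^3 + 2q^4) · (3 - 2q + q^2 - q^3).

(1 - 2q)^4 has coefficients 1,-8,24,-32,16 for degrees 0…4.
(1 + q + 2q^2 + q^3 + 2q^4) has coefficients 1,1,2,1,2,0 for degrees 0…5.
Finally multiplying by (3 - 2q + q^2 - q^3), the product of all factors after the first has coefficients 3,1,5,-1,5,-5 for degrees 0…5.
[q^5] = 1·(-5) − 8·5 + 24·(-1) − 32·5 + 16·1 = -213.

-213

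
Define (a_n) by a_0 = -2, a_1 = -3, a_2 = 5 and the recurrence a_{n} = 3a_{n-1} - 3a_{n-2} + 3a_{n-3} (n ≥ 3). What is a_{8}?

666

The ordinary generating function has denominator 1 - 3t + 3t^2 - 3t^3.
Iterating the recurrence: a_0,…,a_{8} = -2, -3, 5, 18, 30, 51, 117, 288, 666.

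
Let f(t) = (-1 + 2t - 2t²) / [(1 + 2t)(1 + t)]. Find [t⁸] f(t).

-1275

The denominator gives the recurrence a_n = −3a_(n−1) − 2a_(n−2) for n ≥ 3; the numerator fixes a_0 = -1, a_1 = 5, a_2 = -15.
Iterating: -1, 5, -15, 35, -75, 155, -315, 635, -1275, so a_8 = -1275.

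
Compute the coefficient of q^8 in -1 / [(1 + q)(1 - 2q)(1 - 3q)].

-14421

The denominator gives the recurrence a_n = 4a_(n−1) − a_(n−2) − 6a_(n−3) for n ≥ 3; the numerator fixes a_0 = -1, a_1 = -4, a_2 = -15.
Iterating: -1, -4, -15, -50, -161, -504, -1555, -4750, -14421, so a_8 = -14421.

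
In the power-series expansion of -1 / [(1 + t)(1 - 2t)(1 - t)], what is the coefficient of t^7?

Partial fractions give a closed form: a_n = (-1/6)·(-1)^n + (-4/3)·2^n + (1/2)·1^n.
At n = 7: a_7 = -170.

-170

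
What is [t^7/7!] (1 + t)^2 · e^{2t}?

2368

The EGF product rule gives c_7 = Σ_{k_1+k_2=7} C(7; k_1,k_2) · ∏ g_i(k_i), where (1+t)^2 gives the falling factorial (2)_k; e^{2t} gives (2)^k.
g_1(k) for k = 0…7: 1, 2, 2, 0, 0, 0, 0, 0.
g_2(k) for k = 0…7: 1, 2, 4, 8, 16, 32, 64, 128.
c_7 = Σ_k C(7,k)·g_1(k)·g_2(7−k) = 1·1·128 + 7·2·64 + 21·2·32 = 128 + 896 + 1344 = 2368.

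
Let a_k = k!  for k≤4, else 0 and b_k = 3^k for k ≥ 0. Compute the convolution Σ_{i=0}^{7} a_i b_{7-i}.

Write out a_i and b_{7-i} for i = 0,…,7 and sum the products.
Σ = 1·2187 + 1·729 + 2·243 + 6·81 + 24·27 + 0·9 + 0·3 + 0·1 = 4536.

4536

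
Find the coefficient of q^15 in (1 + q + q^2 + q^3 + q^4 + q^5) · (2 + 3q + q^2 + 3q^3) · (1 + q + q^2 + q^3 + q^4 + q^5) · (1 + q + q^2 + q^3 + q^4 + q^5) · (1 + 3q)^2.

(1 + q + q^2 + q^3 + q^4 + q^5) has coefficients 1,1,1,1,1,1 for degrees 0…5.
(2 + 3q + q^2 + 3q^3) has coefficients 2,3,1,3,0,0,0,0,0,0,0,0,0,0,0,0 for degrees 0…15.
Multiplying by (1 + q + q^2 + q^3 + q^4 + q^5) gives running coefficients 2,5,6,9,9,9,7,4,3,0,0,0,0,0,0,0 for degrees 0…15.
Multiplying by (1 + q + q^2 + q^3 + q^4 + q^5) gives running coefficients 2,7,13,22,31,40,45,44,41,32,23,14,7,3,0,0 for degrees 0…15.
Finally multiplying by (1 + 3q)^2, the product of all factors after the first has coefficients 2,19,73,163,280,424,564,674,710,674,584,440,298,171,81,27 for degrees 0…15.
[q^15] = 1·27 + 1·81 + 1·171 + 1·298 + 1·440 + 1·584 = 1601.

1601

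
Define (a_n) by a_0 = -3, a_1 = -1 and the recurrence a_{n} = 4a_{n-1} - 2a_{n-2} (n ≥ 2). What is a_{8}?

4944

The ordinary generating function has denominator 1 - 4z + 2z^2.
Iterating the recurrence: a_0,…,a_{8} = -3, -1, 2, 10, 36, 124, 424, 1448, 4944.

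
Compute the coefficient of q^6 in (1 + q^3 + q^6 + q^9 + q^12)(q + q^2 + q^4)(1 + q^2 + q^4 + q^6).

3

(1 + q^3 + q^6 + q^9 + q^12) has coefficients 1,0,0,1,0,0,1 for degrees 0…6.
(q + q^2 + q^4) has coefficients 0,1,1,0,1,0,0 for degrees 0…6.
Finally multiplying by (1 + q^2 + q^4 + q^6), the product of all factors after the first has coefficients 0,1,1,1,2,1,2 for degrees 0…6.
[q^6] = 1·2 + 1·1 + 1·0 = 3.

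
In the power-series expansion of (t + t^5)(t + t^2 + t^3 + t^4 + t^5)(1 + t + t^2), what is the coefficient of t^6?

4

(t + t^5) has coefficients 0,1,0,0,0,1 for degrees 0…5.
(t + t^2 + t^3 + t^4 + t^5) has coefficients 0,1,1,1,1,1,0 for degrees 0…6.
Finally multiplying by (1 + t + t^2), the product of all factors after the first has coefficients 0,1,2,3,3,3,2 for degrees 0…6.
[t^6] = 1·3 + 1·1 = 4.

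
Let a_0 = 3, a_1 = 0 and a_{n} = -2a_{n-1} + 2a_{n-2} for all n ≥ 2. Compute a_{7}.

-720

The ordinary generating function has denominator 1 + 2y - 2y^2.
Iterating the recurrence: a_0,…,a_{7} = 3, 0, 6, -12, 36, -96, 264, -720.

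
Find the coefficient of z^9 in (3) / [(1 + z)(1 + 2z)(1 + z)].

The denominator gives the recurrence a_n = −4a_(n−1) − 5a_(n−2) − 2a_(n−3) for n ≥ 3; the numerator fixes a_0 = 3, a_1 = -12, a_2 = 33.
Iterating: 3, -12, 33, -78, 171, -360, 741, -1506, 3039, -6108, so a_9 = -6108.

-6108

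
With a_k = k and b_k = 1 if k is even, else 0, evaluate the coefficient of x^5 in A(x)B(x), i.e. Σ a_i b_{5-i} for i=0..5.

This is [x^5] in the product of the two ordinary generating functions.
Σ = 0·0 + 1·1 + 2·0 + 3·1 + 4·0 + 5·1 = 9.

9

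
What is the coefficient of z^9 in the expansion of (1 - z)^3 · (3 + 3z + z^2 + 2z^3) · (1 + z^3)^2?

(1 - z)^3 has coefficients 1,-3,3,-1 for degrees 0…3.
(3 + 3z + z^2 + 2z^3) has coefficients 3,3,1,2,0,0,0,0,0,0 for degrees 0…9.
Finally multiplying by (1 + z^3)^2, the product of all factors after the first has coefficients 3,3,1,8,6,2,7,3,1,2 for degrees 0…9.
[z^9] = 1·2 − 3·1 + 3·3 − 1·7 = 1.

1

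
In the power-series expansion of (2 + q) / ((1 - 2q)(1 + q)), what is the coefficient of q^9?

Partial fractions give a closed form: a_n = (5/3)·2^n + (1/3)·(-1)^n.
At n = 9: a_9 = 853.

853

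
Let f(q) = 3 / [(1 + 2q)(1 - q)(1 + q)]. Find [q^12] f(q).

16383

Partial fractions give a closed form: a_n = (4)·(-2)^n + (1/2)·1^n + (-3/2)·(-1)^n.
At n = 12: a_12 = 16383.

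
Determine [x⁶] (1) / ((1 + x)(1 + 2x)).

The denominator gives the recurrence a_n = −3a_(n−1) − 2a_(n−2) for n ≥ 2; the numerator fixes a_0 = 1, a_1 = -3.
Iterating: 1, -3, 7, -15, 31, -63, 127, so a_6 = 127.

127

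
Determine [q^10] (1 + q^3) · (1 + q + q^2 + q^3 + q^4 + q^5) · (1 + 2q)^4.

(1 + q^3) has coefficients 1,0,0,1 for degrees 0…3.
(1 + q + q^2 + q^3 + q^4 + q^5) has coefficients 1,1,1,1,1,1,0,0,0,0,0 for degrees 0…10.
Finally multiplying by (1 + 2q)^4, the product of all factors after the first has coefficients 1,9,33,65,81,81,80,72,48,16,0 for degrees 0…10.
[q^10] = 1·0 + 1·72 = 72.

72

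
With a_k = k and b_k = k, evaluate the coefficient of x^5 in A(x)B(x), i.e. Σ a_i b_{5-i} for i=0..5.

20

The convolution is the x^5 coefficient of A(x)B(x).
Σ = 0·5 + 1·4 + 2·3 + 3·2 + 4·1 + 5·0 = 20.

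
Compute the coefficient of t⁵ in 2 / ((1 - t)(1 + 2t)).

-42

Partial fractions give a closed form: a_n = (2/3)·1^n + (4/3)·(-2)^n.
At n = 5: a_5 = -42.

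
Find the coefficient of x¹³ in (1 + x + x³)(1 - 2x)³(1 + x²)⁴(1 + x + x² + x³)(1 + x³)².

-115

(1 + x + x³) has coefficients 1,1,0,1 for degrees 0…3.
(1 - 2x)³ has coefficients 1,-6,12,-8,0,0,0,0,0,0,0,0,0,0 for degrees 0…13.
Multiplying by (1 + x²)⁴ gives running coefficients 1,-6,16,-32,54,-68,76,-72,49,-38,12,-8,0,0 for degrees 0…13.
Multiplying by (1 + x + x² + x³) gives running coefficients 1,-5,11,-21,32,-30,30,-10,-15,15,-49,15,-34,4 for degrees 0…13.
Finally multiplying by (1 + x³)², the product of all factors after the first has coefficients 1,-5,11,-19,22,-8,-11,49,-64,54,-37,-45,26,-104 for degrees 0…13.
[x¹³] = 1·(-104) + 1·26 + 1·(-37) = -115.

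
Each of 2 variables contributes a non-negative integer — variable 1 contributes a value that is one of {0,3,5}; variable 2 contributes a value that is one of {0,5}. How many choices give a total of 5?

2

The generating function for the choices is (1 + y^3 + y^5)·(1 + y^5); the count is [y^5].
(1 + y^3 + y^5) has coefficients 1,0,0,1,0,1 for degrees 0…5.
(1 + y^5) has coefficients 1,0,0,0,0,1 for degrees 0…5.
[y^5] = 1·1 + 1·0 + 1·1 = 2.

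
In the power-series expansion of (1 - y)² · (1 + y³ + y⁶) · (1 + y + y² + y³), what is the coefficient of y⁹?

(1 - y)² has coefficients 1,-2,1 for degrees 0…2.
(1 + y³ + y⁶) has coefficients 1,0,0,1,0,0,1,0,0,0 for degrees 0…9.
Finally multiplying by (1 + y + y² + y³), the product of all factors after the first has coefficients 1,1,1,2,1,1,2,1,1,1 for degrees 0…9.
[y⁹] = 1·1 − 2·1 + 1·1 = 0.

0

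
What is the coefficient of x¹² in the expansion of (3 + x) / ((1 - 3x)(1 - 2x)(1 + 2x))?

Partial fractions give a closed form: a_n = (6)·3^n + (-7/2)·2^n + (1/2)·(-2)^n.
At n = 12: a_12 = 3176358.

3176358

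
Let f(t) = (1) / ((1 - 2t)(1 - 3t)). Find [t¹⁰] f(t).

Partial fractions give a closed form: a_n = (-2)·2^n + (3)·3^n.
At n = 10: a_10 = 175099.

175099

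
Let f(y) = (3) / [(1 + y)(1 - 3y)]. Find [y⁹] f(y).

44286

The denominator gives the recurrence a_n = 2a_(n−1) + 3a_(n−2) for n ≥ 3; the numerator fixes a_0 = 3, a_1 = 6, a_2 = 21.
Iterating: 3, 6, 21, 60, 183, 546, 1641, 4920, 14763, 44286, so a_9 = 44286.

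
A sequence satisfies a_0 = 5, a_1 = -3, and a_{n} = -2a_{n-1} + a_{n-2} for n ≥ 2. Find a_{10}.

12059

The ordinary generating function has denominator 1 + 2q - q^2.
Iterating the recurrence: a_0,…,a_{10} = 5, -3, 11, -25, 61, -147, 355, -857, 2069, -4995, 12059.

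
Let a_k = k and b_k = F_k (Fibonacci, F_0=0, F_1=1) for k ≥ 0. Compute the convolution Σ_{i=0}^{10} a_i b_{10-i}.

221

The convolution is the t^10 coefficient of A(t)B(t).
Σ = 0·55 + 1·34 + 2·21 + 3·13 + 4·8 + 5·5 + 6·3 + 7·2 + 8·1 + 9·1 + 10·0 = 221.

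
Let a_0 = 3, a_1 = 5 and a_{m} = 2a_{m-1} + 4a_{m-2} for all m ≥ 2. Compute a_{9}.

The ordinary generating function has denominator 1 - 2x - 4x^2.
Iterating the recurrence: a_0,…,a_{9} = 3, 5, 22, 64, 216, 688, 2240, 7232, 23424, 75776.

75776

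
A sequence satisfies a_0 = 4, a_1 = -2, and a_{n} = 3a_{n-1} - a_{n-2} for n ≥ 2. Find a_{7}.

The ordinary generating function has denominator 1 - 3t + t^2.
Iterating the recurrence: a_0,…,a_{7} = 4, -2, -10, -28, -74, -194, -508, -1330.

-1330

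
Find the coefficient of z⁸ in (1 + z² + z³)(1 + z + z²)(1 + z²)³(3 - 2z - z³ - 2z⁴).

-28

(1 + z² + z³) has coefficients 1,0,1,1 for degrees 0…3.
(1 + z + z²) has coefficients 1,1,1,0,0,0,0,0,0 for degrees 0…8.
Multiplying by (1 + z²)³ gives running coefficients 1,1,4,3,6,3,4,1,1 for degrees 0…8.
Finally multiplying by (3 - 2z - z³ - 2z⁴), the product of all factors after the first has coefficients 3,1,10,0,9,-9,-5,-17,-14 for degrees 0…8.
[z⁸] = 1·(-14) + 1·(-5) + 1·(-9) = -28.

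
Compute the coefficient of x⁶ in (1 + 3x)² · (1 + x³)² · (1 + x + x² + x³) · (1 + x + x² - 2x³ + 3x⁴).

(1 + 3x)² has coefficients 1,6,9 for degrees 0…2.
(1 + x³)² has coefficients 1,0,0,2,0,0,1 for degrees 0…6.
Multiplying by (1 + x + x² + x³) gives running coefficients 1,1,1,3,2,2,3 for degrees 0…6.
Finally multiplying by (1 + x + x² - 2x³ + 3x⁴), the product of all factors after the first has coefficients 1,2,3,3,7,8,4 for degrees 0…6.
[x⁶] = 1·4 + 6·8 + 9·7 = 115.

115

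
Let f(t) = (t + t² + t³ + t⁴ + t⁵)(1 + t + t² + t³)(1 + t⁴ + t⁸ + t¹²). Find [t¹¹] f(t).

5

(t + t² + t³ + t⁴ + t⁵) has coefficients 0,1,1,1,1,1 for degrees 0…5.
(1 + t + t² + t³) has coefficients 1,1,1,1,0,0,0,0,0,0,0,0 for degrees 0…11.
Finally multiplying by (1 + t⁴ + t⁸ + t¹²), the product of all factors after the first has coefficients 1,1,1,1,1,1,1,1,1,1,1,1 for degrees 0…11.
[t¹¹] = 1·1 + 1·1 + 1·1 + 1·1 + 1·1 = 5.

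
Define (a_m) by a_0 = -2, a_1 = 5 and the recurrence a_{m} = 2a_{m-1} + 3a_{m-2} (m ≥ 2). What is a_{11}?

The ordinary generating function has denominator 1 - 2t - 3t^2.
Iterating the recurrence: a_0,…,a_{11} = -2, 5, 4, 23, 58, 185, 544, 1643, 4918, 14765, 44284, 132863.

132863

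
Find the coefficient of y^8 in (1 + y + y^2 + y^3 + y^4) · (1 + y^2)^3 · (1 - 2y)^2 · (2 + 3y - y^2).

21

(1 + y + y^2 + y^3 + y^4) has coefficients 1,1,1,1,1 for degrees 0…4.
(1 + y^2)^3 has coefficients 1,0,3,0,3,0,1,0,0 for degrees 0…8.
Multiplying by (1 - 2y)^2 gives running coefficients 1,-4,7,-12,15,-12,13,-4,4 for degrees 0…8.
Finally multiplying by (2 + 3y - y^2), the product of all factors after the first has coefficients 2,-5,1,1,-13,33,-25,43,-17 for degrees 0…8.
[y^8] = 1·(-17) + 1·43 + 1·(-25) + 1·33 + 1·(-13) = 21.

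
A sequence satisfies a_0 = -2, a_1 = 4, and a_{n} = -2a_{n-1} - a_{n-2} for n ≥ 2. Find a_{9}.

The ordinary generating function has denominator 1 + 2z + z^2.
Iterating the recurrence: a_0,…,a_{9} = -2, 4, -6, 8, -10, 12, -14, 16, -18, 20.

20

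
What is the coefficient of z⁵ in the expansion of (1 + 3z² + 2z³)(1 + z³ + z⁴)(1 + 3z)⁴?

501

(1 + 3z² + 2z³) has coefficients 1,0,3,2 for degrees 0…3.
(1 + z³ + z⁴) has coefficients 1,0,0,1,1,0 for degrees 0…5.
Finally multiplying by (1 + 3z)⁴, the product of all factors after the first has coefficients 1,12,54,109,94,66 for degrees 0…5.
[z⁵] = 1·66 + 3·109 + 2·54 = 501.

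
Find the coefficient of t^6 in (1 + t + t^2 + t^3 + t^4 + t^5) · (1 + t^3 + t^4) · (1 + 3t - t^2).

(1 + t + t^2 + t^3 + t^4 + t^5) has coefficients 1,1,1,1,1,1 for degrees 0…5.
(1 + t^3 + t^4) has coefficients 1,0,0,1,1,0,0 for degrees 0…6.
Finally multiplying by (1 + 3t - t^2), the product of all factors after the first has coefficients 1,3,-1,1,4,2,-1 for degrees 0…6.
[t^6] = 1·(-1) + 1·2 + 1·4 + 1·1 + 1·(-1) + 1·3 = 8.

8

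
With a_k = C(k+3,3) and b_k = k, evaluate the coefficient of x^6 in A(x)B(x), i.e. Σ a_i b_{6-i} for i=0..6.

252

Write out a_i and b_{6-i} for i = 0,…,6 and sum the products.
Σ = 1·6 + 4·5 + 10·4 + 20·3 + 35·2 + 56·1 + 84·0 = 252.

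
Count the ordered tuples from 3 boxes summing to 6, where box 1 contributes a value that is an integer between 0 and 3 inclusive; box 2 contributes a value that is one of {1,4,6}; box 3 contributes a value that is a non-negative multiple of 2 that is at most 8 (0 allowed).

The generating function for the choices is (1 + z + z^2 + z^3)·(z + z^4 + z^6)·(1 + z^2 + z^4 + z^6 + z^8); the count is [z^6].
(1 + z + z^2 + z^3) has coefficients 1,1,1,1 for degrees 0…3.
(z + z^4 + z^6) has coefficients 0,1,0,0,1,0,1 for degrees 0…6.
Finally multiplying by (1 + z^2 + z^4 + z^6 + z^8), the product of all factors after the first has coefficients 0,1,0,1,1,1,2 for degrees 0…6.
[z^6] = 1·2 + 1·1 + 1·1 + 1·1 = 5.

5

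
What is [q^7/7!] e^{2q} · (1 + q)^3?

The EGF product rule gives c_7 = Σ_{k_1+k_2=7} C(7; k_1,k_2) · ∏ g_i(k_i), where e^{2q} gives (2)^k; (1+q)^3 gives the falling factorial (3)_k.
g_1(k) for k = 0…7: 1, 2, 4, 8, 16, 32, 64, 128.
g_2(k) for k = 0…7: 1, 3, 6, 6, 0, 0, 0, 0.
c_7 = Σ_k C(7,k)·g_1(k)·g_2(7−k) = 35·16·6 + 21·32·6 + 7·64·3 + 1·128·1 = 3360 + 4032 + 1344 + 128 = 8864.

8864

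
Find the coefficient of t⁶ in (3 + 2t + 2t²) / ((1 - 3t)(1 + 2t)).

1765

The denominator gives the recurrence a_n = a_(n−1) + 6a_(n−2) for n ≥ 3; the numerator fixes a_0 = 3, a_1 = 5, a_2 = 25.
Iterating: 3, 5, 25, 55, 205, 535, 1765, so a_6 = 1765.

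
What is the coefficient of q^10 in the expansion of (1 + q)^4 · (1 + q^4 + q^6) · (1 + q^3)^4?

61

(1 + q)^4 has coefficients 1,4,6,4,1 for degrees 0…4.
(1 + q^4 + q^6) has coefficients 1,0,0,0,1,0,1,0,0,0,0 for degrees 0…10.
Finally multiplying by (1 + q^3)^4, the product of all factors after the first has coefficients 1,0,0,4,1,0,7,4,0,8,6 for degrees 0…10.
[q^10] = 1·6 + 4·8 + 6·0 + 4·4 + 1·7 = 61.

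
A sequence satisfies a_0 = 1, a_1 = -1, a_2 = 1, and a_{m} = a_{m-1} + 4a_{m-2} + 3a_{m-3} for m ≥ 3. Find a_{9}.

203

The ordinary generating function has denominator 1 - q - 4q^2 - 3q^3.
Iterating the recurrence: a_0,…,a_{9} = 1, -1, 1, 0, 1, 4, 8, 27, 71, 203.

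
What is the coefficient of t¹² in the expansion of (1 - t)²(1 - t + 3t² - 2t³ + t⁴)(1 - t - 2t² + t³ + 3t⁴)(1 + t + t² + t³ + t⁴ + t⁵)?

(1 - t)² has coefficients 1,-2,1 for degrees 0…2.
(1 - t + 3t² - 2t³ + t⁴) has coefficients 1,-1,3,-2,1,0,0,0,0,0,0,0,0 for degrees 0…12.
Multiplying by (1 - t - 2t² + t³ + 3t⁴) gives running coefficients 1,-2,2,-2,-1,3,5,-5,3,0,0,0,0 for degrees 0…12.
Finally multiplying by (1 + t + t² + t³ + t⁴ + t⁵), the product of all factors after the first has coefficients 1,-1,1,-1,-2,1,5,2,3,5,6,3,-2 for degrees 0…12.
[t¹²] = 1·(-2) − 2·3 + 1·6 = -2.

-2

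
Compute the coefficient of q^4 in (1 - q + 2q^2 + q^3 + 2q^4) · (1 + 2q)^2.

14

(1 - q + 2q^2 + q^3 + 2q^4) has coefficients 1,-1,2,1,2 for degrees 0…4.
(1 + 2q)^2 has coefficients 1,4,4,0,0 for degrees 0…4.
[q^4] = 1·0 − 1·0 + 2·4 + 1·4 + 2·1 = 14.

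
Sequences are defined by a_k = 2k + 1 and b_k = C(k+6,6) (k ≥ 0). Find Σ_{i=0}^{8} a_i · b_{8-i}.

Write out a_i and b_{8-i} for i = 0,…,8 and sum the products.
Σ = 1·3003 + 3·1716 + 5·924 + 7·462 + 9·210 + 11·84 + 13·28 + 15·7 + 17·1 = 19305.

19305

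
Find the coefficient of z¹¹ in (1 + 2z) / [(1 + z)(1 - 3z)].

221434

Partial fractions give a closed form: a_n = (-1/4)·(-1)^n + (5/4)·3^n.
At n = 11: a_11 = 221434.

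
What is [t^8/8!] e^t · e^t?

256

The EGF product rule gives c_8 = Σ_{k_1+k_2=8} C(8; k_1,k_2) · ∏ g_i(k_i), where e^t gives (1)^k; e^t gives (1)^k.
g_1(k) for k = 0…8: 1, 1, 1, 1, 1, 1, 1, 1, 1.
g_2(k) for k = 0…8: 1, 1, 1, 1, 1, 1, 1, 1, 1.
c_8 = Σ_k C(8,k)·g_1(k)·g_2(8−k) = 1·1·1 + 8·1·1 + 28·1·1 + 56·1·1 + 70·1·1 + 56·1·1 + 28·1·1 + 8·1·1 + 1·1·1 = 1 + 8 + 28 + 56 + 70 + 56 + 28 + 8 + 1 = 256.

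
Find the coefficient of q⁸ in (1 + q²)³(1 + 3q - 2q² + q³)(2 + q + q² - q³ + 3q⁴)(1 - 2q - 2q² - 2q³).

-190

(1 + q²)³ has coefficients 1,0,3,0,3,0,1 for degrees 0…6.
(1 + 3q - 2q² + q³) has coefficients 1,3,-2,1,0,0,0,0,0 for degrees 0…8.
Multiplying by (2 + q + q² - q³ + 3q⁴) gives running coefficients 2,7,0,2,-1,12,-7,3,0 for degrees 0…8.
Finally multiplying by (1 - 2q - 2q² - 2q³), the product of all factors after the first has coefficients 2,3,-18,-16,-19,10,-33,-5,-16 for degrees 0…8.
[q⁸] = 1·(-16) + 3·(-33) + 3·(-19) + 1·(-18) = -190.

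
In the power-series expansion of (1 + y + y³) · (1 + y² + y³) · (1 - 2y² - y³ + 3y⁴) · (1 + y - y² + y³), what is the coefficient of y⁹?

-5

(1 + y + y³) has coefficients 1,1,0,1 for degrees 0…3.
(1 + y² + y³) has coefficients 1,0,1,1,0,0,0,0,0,0 for degrees 0…9.
Multiplying by (1 - 2y² - y³ + 3y⁴) gives running coefficients 1,0,-1,0,1,-3,2,3,0,0 for degrees 0…9.
Finally multiplying by (1 + y - y² + y³), the product of all factors after the first has coefficients 1,1,-2,0,2,-3,-2,9,-2,-1 for degrees 0…9.
[y⁹] = 1·(-1) + 1·(-2) + 1·(-2) = -5.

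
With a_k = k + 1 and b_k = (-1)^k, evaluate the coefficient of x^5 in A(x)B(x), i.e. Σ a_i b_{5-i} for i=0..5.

3

Write out a_i and b_{5-i} for i = 0,…,5 and sum the products.
Σ = 1·(-1) + 2·1 + 3·(-1) + 4·1 + 5·(-1) + 6·1 = 3.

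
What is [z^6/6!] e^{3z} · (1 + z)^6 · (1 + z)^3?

1114371

The EGF product rule gives c_6 = Σ_{k_1+k_2+k_3=6} C(6; k_1,k_2,k_3) · ∏ g_i(k_i), where e^{3z} gives (3)^k; (1+z)^6 gives the falling factorial (6)_k; (1+z)^3 gives the falling factorial (3)_k.
g_1(k) for k = 0…6: 1, 3, 9, 27, 81, 243, 729.
g_2(k) for k = 0…6: 1, 6, 30, 120, 360, 720, 720.
g_3(k) for k = 0…6: 1, 3, 6, 6, 0, 0, 0.
First combine the last two factors: h(k) = Σ_j C(k,j)·g_2(j)·g_3(k−j) for k = 0…6: 1, 9, 72, 504, 3024, 15120, 60480.
c_6 = Σ_k C(6,k)·g_1(k)·h(6−k) = 1·1·60480 + 6·3·15120 + 15·9·3024 + 20·27·504 + 15·81·72 + 6·243·9 + 1·729·1 = 60480 + 272160 + 408240 + 272160 + 87480 + 13122 + 729 = 1114371.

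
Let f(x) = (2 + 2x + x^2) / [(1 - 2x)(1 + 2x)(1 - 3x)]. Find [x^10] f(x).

292173

Partial fractions give a closed form: a_n = (-13/4)·2^n + (1/4)·(-2)^n + (5)·3^n.
At n = 10: a_10 = 292173.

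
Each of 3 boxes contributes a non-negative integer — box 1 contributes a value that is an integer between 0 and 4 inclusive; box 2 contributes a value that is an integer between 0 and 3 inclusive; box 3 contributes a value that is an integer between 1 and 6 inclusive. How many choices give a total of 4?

The generating function for the choices is (1 + t + t^2 + t^3 + t^4)·(1 + t + t^2 + t^3)·(t + t^2 + t^3 + t^4 + t^5 + t^6); the count is [t^4].
(1 + t + t^2 + t^3 + t^4) has coefficients 1,1,1,1,1 for degrees 0…4.
(1 + t + t^2 + t^3) has coefficients 1,1,1,1,0 for degrees 0…4.
Finally multiplying by (t + t^2 + t^3 + t^4 + t^5 + t^6), the product of all factors after the first has coefficients 0,1,2,3,4 for degrees 0…4.
[t^4] = 1·4 + 1·3 + 1·2 + 1·1 + 1·0 = 10.

10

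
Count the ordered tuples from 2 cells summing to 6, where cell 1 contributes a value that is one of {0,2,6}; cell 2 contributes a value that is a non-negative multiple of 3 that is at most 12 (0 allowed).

2

The generating function for the choices is (1 + q^2 + q^6)·(1 + q^3 + q^6 + q^9 + q^12); the count is [q^6].
(1 + q^2 + q^6) has coefficients 1,0,1,0,0,0,1 for degrees 0…6.
(1 + q^3 + q^6 + q^9 + q^12) has coefficients 1,0,0,1,0,0,1 for degrees 0…6.
[q^6] = 1·1 + 1·0 + 1·1 = 2.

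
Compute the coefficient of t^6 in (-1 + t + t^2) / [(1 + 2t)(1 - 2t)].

-48

The denominator gives the recurrence a_n = 4a_(n−2) for n ≥ 3; the numerator fixes a_0 = -1, a_1 = 1, a_2 = -3.
Iterating: -1, 1, -3, 4, -12, 16, -48, so a_6 = -48.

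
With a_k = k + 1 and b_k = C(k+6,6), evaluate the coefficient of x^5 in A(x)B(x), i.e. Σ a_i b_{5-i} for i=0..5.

1287

This is [x^5] in the product of the two ordinary generating functions.
Σ = 1·462 + 2·210 + 3·84 + 4·28 + 5·7 + 6·1 = 1287.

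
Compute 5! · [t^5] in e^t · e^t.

32

The EGF product rule gives c_5 = Σ_{k_1+k_2=5} C(5; k_1,k_2) · ∏ g_i(k_i), where e^t gives (1)^k; e^t gives (1)^k.
g_1(k) for k = 0…5: 1, 1, 1, 1, 1, 1.
g_2(k) for k = 0…5: 1, 1, 1, 1, 1, 1.
c_5 = Σ_k C(5,k)·g_1(k)·g_2(5−k) = 1·1·1 + 5·1·1 + 10·1·1 + 10·1·1 + 5·1·1 + 1·1·1 = 1 + 5 + 10 + 10 + 5 + 1 = 32.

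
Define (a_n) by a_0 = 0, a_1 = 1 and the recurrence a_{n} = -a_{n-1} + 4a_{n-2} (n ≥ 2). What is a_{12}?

-19305

The ordinary generating function has denominator 1 + x - 4x^2.
Iterating the recurrence: a_0,…,a_{12} = 0, 1, -1, 5, -9, 29, -65, 181, -441, 1165, -2929, 7589, -19305.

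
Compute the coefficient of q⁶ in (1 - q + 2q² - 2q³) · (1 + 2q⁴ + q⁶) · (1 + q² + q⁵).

(1 - q + 2q² - 2q³) has coefficients 1,-1,2,-2 for degrees 0…3.
(1 + 2q⁴ + q⁶) has coefficients 1,0,0,0,2,0,1 for degrees 0…6.
Finally multiplying by (1 + q² + q⁵), the product of all factors after the first has coefficients 1,0,1,0,2,1,3 for degrees 0…6.
[q⁶] = 1·3 − 1·1 + 2·2 − 2·0 = 6.

6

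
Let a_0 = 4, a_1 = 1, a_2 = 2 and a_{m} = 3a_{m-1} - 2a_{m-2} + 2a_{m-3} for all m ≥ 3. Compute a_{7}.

510

The ordinary generating function has denominator 1 - 3y + 2y^2 - 2y^3.
Iterating the recurrence: a_0,…,a_{7} = 4, 1, 2, 12, 34, 82, 202, 510.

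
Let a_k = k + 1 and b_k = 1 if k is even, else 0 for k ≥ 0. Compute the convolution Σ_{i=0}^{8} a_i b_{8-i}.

The convolution is the t^8 coefficient of A(t)B(t).
Σ = 1·1 + 2·0 + 3·1 + 4·0 + 5·1 + 6·0 + 7·1 + 8·0 + 9·1 = 25.

25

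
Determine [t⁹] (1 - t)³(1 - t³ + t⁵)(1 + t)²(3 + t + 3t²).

-3

(1 - t)³ has coefficients 1,-3,3,-1 for degrees 0…3.
(1 - t³ + t⁵) has coefficients 1,0,0,-1,0,1,0,0,0,0 for degrees 0…9.
Multiplying by (1 + t)² gives running coefficients 1,2,1,-1,-2,0,2,1,0,0 for degrees 0…9.
Finally multiplying by (3 + t + 3t²), the product of all factors after the first has coefficients 3,7,8,4,-4,-5,0,5,7,3 for degrees 0…9.
[t⁹] = 1·3 − 3·7 + 3·5 − 1·0 = -3.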